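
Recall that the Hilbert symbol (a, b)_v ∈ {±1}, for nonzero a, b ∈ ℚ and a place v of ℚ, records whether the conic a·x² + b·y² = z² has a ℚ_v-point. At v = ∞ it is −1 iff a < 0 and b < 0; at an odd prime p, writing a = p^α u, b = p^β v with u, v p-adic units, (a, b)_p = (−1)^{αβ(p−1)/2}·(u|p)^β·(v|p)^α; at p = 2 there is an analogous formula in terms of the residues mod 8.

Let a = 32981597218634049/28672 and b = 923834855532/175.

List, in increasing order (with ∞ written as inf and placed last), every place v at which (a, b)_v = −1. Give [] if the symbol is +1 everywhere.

Mod squares: a ≡ 917022687, b ≡ 520149. Check v ∈ {∞, 2, 3, 5, 7, 17, 31, 41, 43, 47}.
v=∞: 917022687 > 0 and 520149 > 0  ⇒  (a,b)_∞ = +1.
v=5: a=5^0·(≡2), b=5^-2·(≡1) mod 5; (2|5)=-1, (1|5)=+1; (−1)^{0·-2·2}·(-1)^-2·(+1)^0 = +1.
v=3: a=3^5·(≡2), b=3^1·(≡1) mod 3; (2|3)=-1, (1|3)=+1; (−1)^{5·1·1}·(-1)^1·(+1)^5 = +1.
v=17: a=17^1·(≡15), b=17^1·(≡6) mod 17; (15|17)=+1, (6|17)=-1; (−1)^{1·1·8}·(+1)^1·(-1)^1 = -1.
v=7: a=7^-1·(≡6), b=7^-1·(≡2) mod 7; (6|7)=-1, (2|7)=+1; (−1)^{-1·-1·3}·(-1)^-1·(+1)^-1 = +1.
v=43: a=43^3·(≡1), b=43^2·(≡16) mod 43; (1|43)=+1, (16|43)=+1; (−1)^{3·2·21}·(+1)^2·(+1)^3 = +1.
v=31: a=31^1·(≡13), b=31^1·(≡1) mod 31; (13|31)=-1, (1|31)=+1; (−1)^{1·1·15}·(-1)^1·(+1)^1 = +1.
v=2: v_2(a)=-12, v_2(b)=2; units ≡ 7, 5 (mod 8); ε·ε+αω+βω = 1·0+-12·1+2·0 ≡ 0  ⇒  (a,b)_2 = +1.
v=41: a=41^3·(≡16), b=41^2·(≡33) mod 41; (16|41)=+1, (33|41)=+1; (−1)^{3·2·20}·(+1)^2·(+1)^3 = +1.
v=47: a=47^1·(≡5), b=47^1·(≡23) mod 47; (5|47)=-1, (23|47)=-1; (−1)^{1·1·23}·(-1)^1·(-1)^1 = -1.
(917022687, 520149 / ℚ) ramifies at {17, 47}: a division algebra.

[17, 47]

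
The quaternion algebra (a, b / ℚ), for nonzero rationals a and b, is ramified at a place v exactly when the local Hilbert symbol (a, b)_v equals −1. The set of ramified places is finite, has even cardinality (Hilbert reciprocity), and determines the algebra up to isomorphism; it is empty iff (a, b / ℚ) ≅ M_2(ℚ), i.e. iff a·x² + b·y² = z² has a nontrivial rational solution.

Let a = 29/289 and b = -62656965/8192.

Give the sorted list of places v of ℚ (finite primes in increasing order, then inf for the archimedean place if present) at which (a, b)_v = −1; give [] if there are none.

[2, 19]

Mod squares: a ≡ 29, b ≡ -38570. Check v ∈ {∞, 2, 3, 5, 7, 17, 19, 29}.
v=19: a=19^0·(≡12), b=19^3·(≡14) mod 19; (12|19)=-1, (14|19)=-1; (−1)^{0·3·9}·(-1)^3·(-1)^0 = -1.
v=29: a=29^1·(≡28), b=29^1·(≡25) mod 29; (28|29)=+1, (25|29)=+1; (−1)^{1·1·14}·(+1)^1·(+1)^1 = +1.
v=3: a=3^0·(≡2), b=3^2·(≡1) mod 3; (2|3)=-1, (1|3)=+1; (−1)^{0·2·1}·(-1)^2·(+1)^0 = +1.
v=5: a=5^0·(≡1), b=5^1·(≡1) mod 5; (1|5)=+1, (1|5)=+1; (−1)^{0·1·2}·(+1)^1·(+1)^0 = +1.
v=7: a=7^0·(≡4), b=7^1·(≡5) mod 7; (4|7)=+1, (5|7)=-1; (−1)^{0·1·3}·(+1)^1·(-1)^0 = +1.
v=17: a=17^-2·(≡12), b=17^0·(≡7) mod 17; (12|17)=-1, (7|17)=-1; (−1)^{-2·0·8}·(-1)^0·(-1)^-2 = +1.
v=∞: 29 > 0 and -38570 < 0  ⇒  (a,b)_∞ = +1.
v=2: v_2(a)=0, v_2(b)=-13; units ≡ 5, 3 (mod 8); ε·ε+αω+βω = 0·1+0·1+-13·1 ≡ 1  ⇒  (a,b)_2 = -1.
(29, -38570 / ℚ) ramifies at {2, 19}: a division algebra.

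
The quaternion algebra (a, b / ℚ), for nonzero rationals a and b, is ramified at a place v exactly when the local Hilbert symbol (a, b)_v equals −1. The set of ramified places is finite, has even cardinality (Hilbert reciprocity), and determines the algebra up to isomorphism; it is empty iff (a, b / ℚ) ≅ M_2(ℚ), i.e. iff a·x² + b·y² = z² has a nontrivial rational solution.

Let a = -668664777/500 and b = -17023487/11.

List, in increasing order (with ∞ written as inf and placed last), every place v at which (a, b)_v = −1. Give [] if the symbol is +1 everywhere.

Mod squares: a ≡ -6765, b ≡ -111397. Check v ∈ {∞, 2, 3, 5, 11, 13, 19, 37, 41}.
v=3: a=3^1·(≡1), b=3^0·(≡2) mod 3; (1|3)=+1, (2|3)=-1; (−1)^{1·0·1}·(+1)^0·(-1)^1 = -1.
v=11: a=11^1·(≡4), b=11^-1·(≡3) mod 11; (4|11)=+1, (3|11)=+1; (−1)^{1·-1·5}·(+1)^-1·(+1)^1 = -1.
v=37: a=37^2·(≡8), b=37^0·(≡16) mod 37; (8|37)=-1, (16|37)=+1; (−1)^{2·0·18}·(-1)^0·(+1)^2 = +1.
v=13: a=13^0·(≡2), b=13^1·(≡11) mod 13; (2|13)=-1, (11|13)=-1; (−1)^{0·1·6}·(-1)^1·(-1)^0 = -1.
v=2: v_2(a)=-2, v_2(b)=0; units ≡ 3, 3 (mod 8); ε·ε+αω+βω = 1·1+-2·1+0·1 ≡ 1  ⇒  (a,b)_2 = -1.
v=41: a=41^1·(≡36), b=41^3·(≡26) mod 41; (36|41)=+1, (26|41)=-1; (−1)^{1·3·20}·(+1)^3·(-1)^1 = -1.
v=5: a=5^-3·(≡2), b=5^0·(≡3) mod 5; (2|5)=-1, (3|5)=-1; (−1)^{-3·0·2}·(-1)^0·(-1)^-3 = -1.
v=19: a=19^2·(≡12), b=19^1·(≡13) mod 19; (12|19)=-1, (13|19)=-1; (−1)^{2·1·9}·(-1)^1·(-1)^2 = -1.
v=∞: -6765 < 0 and -111397 < 0  ⇒  (a,b)_∞ = -1.
|Ram(-6765, -111397)| = 8, even; anisotropic at {2, 3, 5, 11, 13, 19, 41, ∞}.

[2, 3, 5, 11, 13, 19, 41, inf]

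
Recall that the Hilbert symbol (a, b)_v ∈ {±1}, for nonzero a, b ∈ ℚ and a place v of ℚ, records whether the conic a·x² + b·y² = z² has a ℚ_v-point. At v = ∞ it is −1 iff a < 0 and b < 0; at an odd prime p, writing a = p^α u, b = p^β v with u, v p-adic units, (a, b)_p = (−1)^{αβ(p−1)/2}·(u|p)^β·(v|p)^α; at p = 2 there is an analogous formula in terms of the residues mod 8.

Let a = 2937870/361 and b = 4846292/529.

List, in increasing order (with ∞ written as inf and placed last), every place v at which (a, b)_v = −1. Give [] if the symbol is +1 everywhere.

Mod squares: a ≡ 4030, b ≡ 10013. Check v ∈ {∞, 2, 3, 5, 11, 13, 17, 19, 23, 31}.
v=2: v_2(a)=1, v_2(b)=2; units ≡ 7, 5 (mod 8); ε·ε+αω+βω = 1·0+1·1+2·0 ≡ 1  ⇒  (a,b)_2 = -1.
v=5: a=5^1·(≡4), b=5^0·(≡3) mod 5; (4|5)=+1, (3|5)=-1; (−1)^{1·0·2}·(+1)^0·(-1)^1 = -1.
v=∞: 4030 > 0 and 10013 > 0  ⇒  (a,b)_∞ = +1.
v=23: a=23^0·(≡5), b=23^-2·(≡8) mod 23; (5|23)=-1, (8|23)=+1; (−1)^{0·-2·11}·(-1)^-2·(+1)^0 = +1.
v=3: a=3^6·(≡1), b=3^0·(≡2) mod 3; (1|3)=+1, (2|3)=-1; (−1)^{6·0·1}·(+1)^0·(-1)^6 = +1.
v=13: a=13^1·(≡5), b=13^0·(≡1) mod 13; (5|13)=-1, (1|13)=+1; (−1)^{1·0·6}·(-1)^0·(+1)^1 = +1.
v=17: a=17^0·(≡8), b=17^1·(≡10) mod 17; (8|17)=+1, (10|17)=-1; (−1)^{0·1·8}·(+1)^1·(-1)^0 = +1.
v=31: a=31^1·(≡11), b=31^1·(≡15) mod 31; (11|31)=-1, (15|31)=-1; (−1)^{1·1·15}·(-1)^1·(-1)^1 = -1.
v=11: a=11^0·(≡5), b=11^2·(≡1) mod 11; (5|11)=+1, (1|11)=+1; (−1)^{0·2·5}·(+1)^2·(+1)^0 = +1.
v=19: a=19^-2·(≡14), b=19^1·(≡15) mod 19; (14|19)=-1, (15|19)=-1; (−1)^{-2·1·9}·(-1)^1·(-1)^-2 = -1.
Ram(4030, 10013) = {2, 5, 19, 31}; no ℚ_2-point on the conic.

[2, 5, 19, 31]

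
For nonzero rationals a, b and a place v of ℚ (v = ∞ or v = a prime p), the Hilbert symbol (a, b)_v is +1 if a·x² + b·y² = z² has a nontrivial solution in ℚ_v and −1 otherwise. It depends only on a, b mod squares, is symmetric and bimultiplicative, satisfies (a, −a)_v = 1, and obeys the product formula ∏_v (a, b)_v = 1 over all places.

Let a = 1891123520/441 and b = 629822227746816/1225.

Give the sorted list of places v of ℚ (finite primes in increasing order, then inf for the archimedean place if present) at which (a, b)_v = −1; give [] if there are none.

Mod squares: a ≡ 5, b ≡ 969. Check v ∈ {∞, 2, 3, 5, 7, 11, 13, 17, 19}.
v=5: a=5^1·(≡4), b=5^-2·(≡4) mod 5; (4|5)=+1, (4|5)=+1; (−1)^{1·-2·2}·(+1)^-2·(+1)^1 = +1.
v=13: a=13^2·(≡8), b=13^2·(≡6) mod 13; (8|13)=-1, (6|13)=-1; (−1)^{2·2·6}·(-1)^2·(-1)^2 = +1.
v=19: a=19^0·(≡4), b=19^3·(≡15) mod 19; (4|19)=+1, (15|19)=-1; (−1)^{0·3·9}·(+1)^3·(-1)^0 = +1.
v=7: a=7^-2·(≡3), b=7^-2·(≡5) mod 7; (3|7)=-1, (5|7)=-1; (−1)^{-2·-2·3}·(-1)^-2·(-1)^-2 = +1.
v=11: a=11^2·(≡1), b=11^0·(≡4) mod 11; (1|11)=+1, (4|11)=+1; (−1)^{2·0·5}·(+1)^0·(+1)^2 = +1.
v=17: a=17^2·(≡11), b=17^3·(≡12) mod 17; (11|17)=-1, (12|17)=-1; (−1)^{2·3·8}·(-1)^3·(-1)^2 = -1.
v=∞: 5 > 0 and 969 > 0  ⇒  (a,b)_∞ = +1.
v=3: a=3^-2·(≡2), b=3^3·(≡2) mod 3; (2|3)=-1, (2|3)=-1; (−1)^{-2·3·1}·(-1)^3·(-1)^-2 = -1.
v=2: v_2(a)=6, v_2(b)=12; units ≡ 5, 1 (mod 8); ε·ε+αω+βω = 0·0+6·0+12·1 ≡ 0  ⇒  (a,b)_2 = +1.
Ram(5, 969) = {3, 17}; no ℚ_3-point on the conic.

[3, 17]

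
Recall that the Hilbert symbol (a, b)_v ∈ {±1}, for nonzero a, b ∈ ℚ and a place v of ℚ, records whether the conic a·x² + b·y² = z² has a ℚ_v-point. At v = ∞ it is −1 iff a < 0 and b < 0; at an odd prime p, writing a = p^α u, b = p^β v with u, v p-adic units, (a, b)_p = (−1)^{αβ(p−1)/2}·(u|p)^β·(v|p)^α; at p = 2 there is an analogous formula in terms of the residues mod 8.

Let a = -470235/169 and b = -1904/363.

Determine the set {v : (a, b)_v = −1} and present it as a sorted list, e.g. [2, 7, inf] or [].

[5, 23, 47, inf]

(a, b) ≡ (-470235, -357) mod (ℚ^×)²; places V = {2, 3, 5, 7, 11, 13, 17, 23, 29, 47, ∞}.
(a,b)_23: α=1, u≡6; β=0, v≡22 (mod 23); (6|23)=+1, (22|23)=-1; sign (−1)^0·+1^0·-1^1 = -1.
(a,b)_11: α=0, u≡1; β=-2, v≡7 (mod 11); (1|11)=+1, (7|11)=-1; sign (−1)^0·+1^-2·-1^0 = +1.
(a,b)_∞: sgn(-470235)=−, sgn(-357)=−, so -1.
(a,b)_13: α=-2, u≡1; β=0, v≡6 (mod 13); (1|13)=+1, (6|13)=-1; sign (−1)^0·+1^0·-1^-2 = +1.
(a,b)_47: α=1, u≡17; β=0, v≡38 (mod 47); (17|47)=+1, (38|47)=-1; sign (−1)^0·+1^0·-1^1 = -1.
(a,b)_3: α=1, u≡2; β=-1, v≡1 (mod 3); (2|3)=-1, (1|3)=+1; sign (−1)^1·-1^-1·+1^1 = +1.
(a,b)_17: α=0, u≡15; β=1, v≡4 (mod 17); (15|17)=+1, (4|17)=+1; sign (−1)^0·+1^1·+1^0 = +1.
(a,b)_7: α=0, u≡4; β=1, v≡6 (mod 7); (4|7)=+1, (6|7)=-1; sign (−1)^0·+1^1·-1^0 = +1.
(a,b)_5: α=1, u≡2; β=0, v≡2 (mod 5); (2|5)=-1, (2|5)=-1; sign (−1)^0·-1^0·-1^1 = -1.
(a,b)_29: α=1, u≡24; β=0, v≡20 (mod 29); (24|29)=+1, (20|29)=+1; sign (−1)^0·+1^0·+1^1 = +1.
(a,b)_2: α=0, β=4; u≡5, v≡3 (mod 8); ε(u)ε(v)=0·1, αω(v)=0·1, βω(u)=4·1; sum ≡ 0  ⇒  +1.
Ram(-470235, -357) = {5, 23, 47, ∞}; no ℚ_5-point on the conic.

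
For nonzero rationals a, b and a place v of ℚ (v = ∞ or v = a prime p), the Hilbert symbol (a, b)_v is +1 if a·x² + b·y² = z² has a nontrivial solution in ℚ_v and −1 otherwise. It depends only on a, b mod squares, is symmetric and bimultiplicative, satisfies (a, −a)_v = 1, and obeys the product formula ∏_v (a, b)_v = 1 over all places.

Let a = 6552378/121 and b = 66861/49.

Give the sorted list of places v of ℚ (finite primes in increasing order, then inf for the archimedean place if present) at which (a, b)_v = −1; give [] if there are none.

[2, 23]

(a, b) ≡ (14858, 7429) mod (ℚ^×)²; places V = {2, 3, 7, 11, 17, 19, 23, ∞}.
(a,b)_∞: sgn(14858)=+, sgn(7429)=+, so +1.
(a,b)_7: α=2, u≡4; β=-2, v≡4 (mod 7); (4|7)=+1, (4|7)=+1; sign (−1)^0·+1^-2·+1^2 = +1.
(a,b)_11: α=-2, u≡8; β=0, v≡5 (mod 11); (8|11)=-1, (5|11)=+1; sign (−1)^0·-1^0·+1^-2 = +1.
(a,b)_19: α=1, u≡18; β=1, v≡9 (mod 19); (18|19)=-1, (9|19)=+1; sign (−1)^1·-1^1·+1^1 = +1.
(a,b)_23: α=1, u≡9; β=1, v≡3 (mod 23); (9|23)=+1, (3|23)=+1; sign (−1)^1·+1^1·+1^1 = -1.
(a,b)_17: α=1, u≡5; β=1, v≡14 (mod 17); (5|17)=-1, (14|17)=-1; sign (−1)^0·-1^1·-1^1 = +1.
(a,b)_3: α=2, u≡2; β=2, v≡1 (mod 3); (2|3)=-1, (1|3)=+1; sign (−1)^0·-1^2·+1^2 = +1.
(a,b)_2: α=1, β=0; u≡5, v≡5 (mod 8); ε(u)ε(v)=0·0, αω(v)=1·1, βω(u)=0·1; sum ≡ 1  ⇒  -1.
|Ram(14858, 7429)| = 2, even; anisotropic at {2, 23}.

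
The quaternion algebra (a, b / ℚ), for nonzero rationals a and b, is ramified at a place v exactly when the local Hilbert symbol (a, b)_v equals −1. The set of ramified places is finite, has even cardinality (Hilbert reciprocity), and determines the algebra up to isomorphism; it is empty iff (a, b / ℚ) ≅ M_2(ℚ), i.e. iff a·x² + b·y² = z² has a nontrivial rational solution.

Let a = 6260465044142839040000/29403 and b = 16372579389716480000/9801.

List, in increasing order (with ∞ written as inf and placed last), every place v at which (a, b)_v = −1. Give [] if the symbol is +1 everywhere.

(a, b) ≡ (16422, 323) mod (ℚ^×)²; places V = {2, 3, 5, 7, 11, 17, 19, 23, ∞}.
(a,b)_23: α=5, u≡16; β=4, v≡6 (mod 23); (16|23)=+1, (6|23)=+1; sign (−1)^0·+1^4·+1^5 = +1.
(a,b)_19: α=4, u≡7; β=3, v≡6 (mod 19); (7|19)=+1, (6|19)=+1; sign (−1)^0·+1^3·+1^4 = +1.
(a,b)_7: α=3, u≡1; β=2, v≡1 (mod 7); (1|7)=+1, (1|7)=+1; sign (−1)^0·+1^2·+1^3 = +1.
(a,b)_5: α=4, u≡3; β=4, v≡3 (mod 5); (3|5)=-1, (3|5)=-1; sign (−1)^0·-1^4·-1^4 = +1.
(a,b)_17: α=1, u≡6; β=1, v≡9 (mod 17); (6|17)=-1, (9|17)=+1; sign (−1)^0·-1^1·+1^1 = -1.
(a,b)_∞: sgn(16422)=+, sgn(323)=+, so +1.
(a,b)_11: α=-2, u≡6; β=-2, v≡1 (mod 11); (6|11)=-1, (1|11)=+1; sign (−1)^0·-1^-2·+1^-2 = +1.
(a,b)_2: α=11, β=14; u≡3, v≡3 (mod 8); ε(u)ε(v)=1·1, αω(v)=11·1, βω(u)=14·1; sum ≡ 0  ⇒  +1.
(a,b)_3: α=-5, u≡2; β=-4, v≡2 (mod 3); (2|3)=-1, (2|3)=-1; sign (−1)^0·-1^-4·-1^-5 = -1.
|Ram(16422, 323)| = 2, even; anisotropic at {3, 17}.

[3, 17]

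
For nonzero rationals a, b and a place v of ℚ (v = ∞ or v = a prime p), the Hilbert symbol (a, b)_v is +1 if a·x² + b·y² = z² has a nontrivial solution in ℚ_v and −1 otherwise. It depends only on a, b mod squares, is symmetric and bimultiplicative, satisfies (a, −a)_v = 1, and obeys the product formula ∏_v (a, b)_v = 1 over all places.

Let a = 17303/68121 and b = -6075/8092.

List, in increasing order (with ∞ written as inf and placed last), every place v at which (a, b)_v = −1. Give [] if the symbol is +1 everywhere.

[2, 3, 7, 13]

Mod squares: a ≡ 143, b ≡ -21. Check v ∈ {∞, 2, 3, 5, 7, 11, 13, 17, 29}.
v=29: a=29^-2·(≡21), b=29^0·(≡15) mod 29; (21|29)=-1, (15|29)=-1; (−1)^{-2·0·14}·(-1)^0·(-1)^-2 = +1.
v=5: a=5^0·(≡3), b=5^2·(≡1) mod 5; (3|5)=-1, (1|5)=+1; (−1)^{0·2·2}·(-1)^2·(+1)^0 = +1.
v=17: a=17^0·(≡7), b=17^-2·(≡1) mod 17; (7|17)=-1, (1|17)=+1; (−1)^{0·-2·8}·(-1)^-2·(+1)^0 = +1.
v=11: a=11^3·(≡10), b=11^0·(≡9) mod 11; (10|11)=-1, (9|11)=+1; (−1)^{3·0·5}·(-1)^0·(+1)^3 = +1.
v=3: a=3^-4·(≡2), b=3^5·(≡2) mod 3; (2|3)=-1, (2|3)=-1; (−1)^{-4·5·1}·(-1)^5·(-1)^-4 = -1.
v=∞: 143 > 0 and -21 < 0  ⇒  (a,b)_∞ = +1.
v=13: a=13^1·(≡5), b=13^0·(≡8) mod 13; (5|13)=-1, (8|13)=-1; (−1)^{1·0·6}·(-1)^0·(-1)^1 = -1.
v=7: a=7^0·(≡5), b=7^-1·(≡1) mod 7; (5|7)=-1, (1|7)=+1; (−1)^{0·-1·3}·(-1)^-1·(+1)^0 = -1.
v=2: v_2(a)=0, v_2(b)=-2; units ≡ 7, 3 (mod 8); ε·ε+αω+βω = 1·1+0·1+-2·0 ≡ 1  ⇒  (a,b)_2 = -1.
(143, -21 / ℚ) ramifies at {2, 3, 7, 13}: a division algebra.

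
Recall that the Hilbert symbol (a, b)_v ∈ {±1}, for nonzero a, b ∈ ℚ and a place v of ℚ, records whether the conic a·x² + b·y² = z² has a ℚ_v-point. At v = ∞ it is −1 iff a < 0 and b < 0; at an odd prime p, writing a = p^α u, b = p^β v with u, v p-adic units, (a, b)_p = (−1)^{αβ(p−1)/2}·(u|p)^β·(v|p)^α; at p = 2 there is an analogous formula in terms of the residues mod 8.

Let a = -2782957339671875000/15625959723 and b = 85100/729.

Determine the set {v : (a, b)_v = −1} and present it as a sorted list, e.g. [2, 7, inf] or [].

Mod squares: a ≡ -25530, b ≡ 851. Check v ∈ {∞, 2, 3, 5, 11, 17, 23, 37}.
v=2: v_2(a)=3, v_2(b)=2; units ≡ 3, 3 (mod 8); ε·ε+αω+βω = 1·1+3·1+2·1 ≡ 0  ⇒  (a,b)_2 = +1.
v=37: a=37^3·(≡2), b=37^1·(≡23) mod 37; (2|37)=-1, (23|37)=-1; (−1)^{3·1·18}·(-1)^1·(-1)^3 = +1.
v=11: a=11^-2·(≡4), b=11^0·(≡5) mod 11; (4|11)=+1, (5|11)=+1; (−1)^{-2·0·5}·(+1)^0·(+1)^-2 = +1.
v=23: a=23^3·(≡22), b=23^1·(≡7) mod 23; (22|23)=-1, (7|23)=-1; (−1)^{3·1·11}·(-1)^1·(-1)^3 = -1.
v=17: a=17^2·(≡1), b=17^0·(≡1) mod 17; (1|17)=+1, (1|17)=+1; (−1)^{2·0·8}·(+1)^0·(+1)^2 = +1.
v=∞: -25530 < 0 and 851 > 0  ⇒  (a,b)_∞ = +1.
v=5: a=5^9·(≡1), b=5^2·(≡1) mod 5; (1|5)=+1, (1|5)=+1; (−1)^{9·2·2}·(+1)^2·(+1)^9 = +1.
v=3: a=3^-17·(≡1), b=3^-6·(≡2) mod 3; (1|3)=+1, (2|3)=-1; (−1)^{-17·-6·1}·(+1)^-6·(-1)^-17 = -1.
(-25530, 851 / ℚ) ramifies at {3, 23}: a division algebra.

[3, 23]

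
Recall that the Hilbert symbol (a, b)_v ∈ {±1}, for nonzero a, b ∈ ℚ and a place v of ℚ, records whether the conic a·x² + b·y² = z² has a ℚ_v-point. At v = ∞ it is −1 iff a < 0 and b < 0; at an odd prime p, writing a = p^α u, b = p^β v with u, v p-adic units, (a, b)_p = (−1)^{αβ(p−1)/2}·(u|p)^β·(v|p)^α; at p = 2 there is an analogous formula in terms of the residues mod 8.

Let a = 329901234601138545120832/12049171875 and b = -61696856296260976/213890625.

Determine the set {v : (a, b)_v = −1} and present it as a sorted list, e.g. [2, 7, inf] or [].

[3, 19]

Mod squares: a ≡ 10289811, b ≡ -489991. Check v ∈ {∞, 2, 3, 5, 7, 13, 17, 19, 23, 29, 37, 41}.
v=13: a=13^-4·(≡9), b=13^-2·(≡8) mod 13; (9|13)=+1, (8|13)=-1; (−1)^{-4·-2·6}·(+1)^-2·(-1)^-4 = +1.
v=29: a=29^2·(≡12), b=29^2·(≡24) mod 29; (12|29)=-1, (24|29)=+1; (−1)^{2·2·14}·(-1)^2·(+1)^2 = +1.
v=2: v_2(a)=6, v_2(b)=4; units ≡ 3, 1 (mod 8); ε·ε+αω+βω = 1·0+6·0+4·1 ≡ 0  ⇒  (a,b)_2 = +1.
v=5: a=5^-6·(≡1), b=5^-6·(≡1) mod 5; (1|5)=+1, (1|5)=+1; (−1)^{-6·-6·2}·(+1)^-6·(+1)^-6 = +1.
v=23: a=23^4·(≡1), b=23^2·(≡13) mod 23; (1|23)=+1, (13|23)=+1; (−1)^{4·2·11}·(+1)^2·(+1)^4 = +1.
v=7: a=7^3·(≡1), b=7^2·(≡2) mod 7; (1|7)=+1, (2|7)=+1; (−1)^{3·2·3}·(+1)^2·(+1)^3 = +1.
v=41: a=41^1·(≡1), b=41^1·(≡39) mod 41; (1|41)=+1, (39|41)=+1; (−1)^{1·1·20}·(+1)^1·(+1)^1 = +1.
v=37: a=37^1·(≡33), b=37^1·(≡34) mod 37; (33|37)=+1, (34|37)=+1; (−1)^{1·1·18}·(+1)^1·(+1)^1 = +1.
v=∞: 10289811 > 0 and -489991 < 0  ⇒  (a,b)_∞ = +1.
v=3: a=3^-3·(≡1), b=3^-4·(≡2) mod 3; (1|3)=+1, (2|3)=-1; (−1)^{-3·-4·1}·(+1)^-4·(-1)^-3 = -1.
v=19: a=19^5·(≡12), b=19^3·(≡18) mod 19; (12|19)=-1, (18|19)=-1; (−1)^{5·3·9}·(-1)^3·(-1)^5 = -1.
v=17: a=17^1·(≡4), b=17^1·(≡8) mod 17; (4|17)=+1, (8|17)=+1; (−1)^{1·1·8}·(+1)^1·(+1)^1 = +1.
|Ram(10289811, -489991)| = 2, even; anisotropic at {3, 19}.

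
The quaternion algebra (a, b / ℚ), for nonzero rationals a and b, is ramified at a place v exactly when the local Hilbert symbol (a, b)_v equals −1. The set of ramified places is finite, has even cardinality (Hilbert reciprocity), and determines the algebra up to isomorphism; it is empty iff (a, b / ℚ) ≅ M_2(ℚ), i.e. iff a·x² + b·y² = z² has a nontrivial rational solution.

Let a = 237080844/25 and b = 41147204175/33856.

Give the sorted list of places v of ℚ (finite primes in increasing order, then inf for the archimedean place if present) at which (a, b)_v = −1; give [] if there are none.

(a, b) ≡ (731731, 56287) mod (ℚ^×)²; places V = {2, 3, 5, 7, 11, 13, 17, 19, 23, 43, ∞}.
(a,b)_43: α=1, u≡26; β=1, v≡3 (mod 43); (26|43)=-1, (3|43)=-1; sign (−1)^1·-1^1·-1^1 = -1.
(a,b)_3: α=4, u≡1; β=4, v≡1 (mod 3); (1|3)=+1, (1|3)=+1; sign (−1)^0·+1^4·+1^4 = +1.
(a,b)_5: α=-2, u≡4; β=2, v≡2 (mod 5); (4|5)=+1, (2|5)=-1; sign (−1)^0·+1^2·-1^-2 = +1.
(a,b)_11: α=1, u≡3; β=1, v≡2 (mod 11); (3|11)=+1, (2|11)=-1; sign (−1)^1·+1^1·-1^1 = +1.
(a,b)_2: α=2, β=-6; u≡3, v≡7 (mod 8); ε(u)ε(v)=1·1, αω(v)=2·0, βω(u)=-6·1; sum ≡ 1  ⇒  -1.
(a,b)_∞: sgn(731731)=+, sgn(56287)=+, so +1.
(a,b)_13: α=1, u≡10; β=0, v≡3 (mod 13); (10|13)=+1, (3|13)=+1; sign (−1)^0·+1^0·+1^1 = +1.
(a,b)_19: α=0, u≡10; β=2, v≡17 (mod 19); (10|19)=-1, (17|19)=+1; sign (−1)^0·-1^2·+1^0 = +1.
(a,b)_23: α=0, u≡9; β=-2, v≡13 (mod 23); (9|23)=+1, (13|23)=+1; sign (−1)^0·+1^-2·+1^0 = +1.
(a,b)_17: α=1, u≡2; β=1, v≡4 (mod 17); (2|17)=+1, (4|17)=+1; sign (−1)^0·+1^1·+1^1 = +1.
(a,b)_7: α=1, u≡1; β=1, v≡3 (mod 7); (1|7)=+1, (3|7)=-1; sign (−1)^1·+1^1·-1^1 = +1.
|Ram(731731, 56287)| = 2, even; anisotropic at {2, 43}.

[2, 43]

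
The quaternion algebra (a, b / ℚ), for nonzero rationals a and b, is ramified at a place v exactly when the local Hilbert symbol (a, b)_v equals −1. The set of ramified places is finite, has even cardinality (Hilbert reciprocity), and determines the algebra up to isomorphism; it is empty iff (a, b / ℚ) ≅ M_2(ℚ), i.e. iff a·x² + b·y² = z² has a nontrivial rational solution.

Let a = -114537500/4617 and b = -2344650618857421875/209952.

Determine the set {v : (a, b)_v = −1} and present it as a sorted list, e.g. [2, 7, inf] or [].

Mod squares: a ≡ -53295, b ≡ -38038. Check v ∈ {∞, 2, 3, 5, 7, 11, 13, 17, 19}.
v=13: a=13^0·(≡7), b=13^1·(≡4) mod 13; (7|13)=-1, (4|13)=+1; (−1)^{0·1·6}·(-1)^1·(+1)^0 = -1.
v=19: a=19^-1·(≡7), b=19^3·(≡2) mod 19; (7|19)=+1, (2|19)=-1; (−1)^{-1·3·9}·(+1)^3·(-1)^-1 = +1.
v=7: a=7^2·(≡6), b=7^1·(≡3) mod 7; (6|7)=-1, (3|7)=-1; (−1)^{2·1·3}·(-1)^1·(-1)^2 = -1.
v=17: a=17^1·(≡11), b=17^2·(≡8) mod 17; (11|17)=-1, (8|17)=+1; (−1)^{1·2·8}·(-1)^2·(+1)^1 = +1.
v=∞: -53295 < 0 and -38038 < 0  ⇒  (a,b)_∞ = -1.
v=5: a=5^5·(≡4), b=5^10·(≡2) mod 5; (4|5)=+1, (2|5)=-1; (−1)^{5·10·2}·(+1)^10·(-1)^5 = -1.
v=3: a=3^-5·(≡1), b=3^-8·(≡2) mod 3; (1|3)=+1, (2|3)=-1; (−1)^{-5·-8·1}·(+1)^-8·(-1)^-5 = -1.
v=2: v_2(a)=2, v_2(b)=-5; units ≡ 1, 5 (mod 8); ε·ε+αω+βω = 0·0+2·1+-5·0 ≡ 0  ⇒  (a,b)_2 = +1.
v=11: a=11^1·(≡7), b=11^3·(≡2) mod 11; (7|11)=-1, (2|11)=-1; (−1)^{1·3·5}·(-1)^3·(-1)^1 = -1.
(-53295, -38038 / ℚ) ramifies at {3, 5, 7, 11, 13, ∞}: a division algebra.

[3, 5, 7, 11, 13, inf]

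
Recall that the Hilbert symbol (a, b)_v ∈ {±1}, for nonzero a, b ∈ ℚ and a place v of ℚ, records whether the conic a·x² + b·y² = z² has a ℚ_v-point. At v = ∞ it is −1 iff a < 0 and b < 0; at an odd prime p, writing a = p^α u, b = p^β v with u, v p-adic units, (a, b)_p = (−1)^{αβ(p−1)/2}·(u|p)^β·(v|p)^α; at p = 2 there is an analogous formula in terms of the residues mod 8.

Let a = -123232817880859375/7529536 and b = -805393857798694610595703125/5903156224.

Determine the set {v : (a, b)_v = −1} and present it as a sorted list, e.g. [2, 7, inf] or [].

[17, inf]

(a, b) ≡ (-391, -4301) mod (ℚ^×)²; places V = {2, 3, 5, 7, 11, 13, 17, 19, 23, ∞}.
(a,b)_11: α=0, u≡5; β=1, v≡9 (mod 11); (5|11)=+1, (9|11)=+1; sign (−1)^0·+1^1·+1^0 = +1.
(a,b)_23: α=3, u≡4; β=3, v≡21 (mod 23); (4|23)=+1, (21|23)=-1; sign (−1)^1·+1^3·-1^3 = +1.
(a,b)_19: α=2, u≡18; β=2, v≡14 (mod 19); (18|19)=-1, (14|19)=-1; sign (−1)^0·-1^2·-1^2 = +1.
(a,b)_∞: sgn(-391)=−, sgn(-4301)=−, so -1.
(a,b)_2: α=-6, β=-10; u≡1, v≡3 (mod 8); ε(u)ε(v)=0·1, αω(v)=-6·1, βω(u)=-10·0; sum ≡ 0  ⇒  +1.
(a,b)_3: α=0, u≡2; β=2, v≡1 (mod 3); (2|3)=-1, (1|3)=+1; sign (−1)^0·-1^2·+1^0 = +1.
(a,b)_17: α=1, u≡5; β=1, v≡1 (mod 17); (5|17)=-1, (1|17)=+1; sign (−1)^0·-1^1·+1^1 = -1.
(a,b)_7: α=-6, u≡4; β=-8, v≡1 (mod 7); (4|7)=+1, (1|7)=+1; sign (−1)^0·+1^-8·+1^-6 = +1.
(a,b)_5: α=10, u≡4; β=18, v≡1 (mod 5); (4|5)=+1, (1|5)=+1; sign (−1)^0·+1^18·+1^10 = +1.
(a,b)_13: α=2, u≡12; β=4, v≡11 (mod 13); (12|13)=+1, (11|13)=-1; sign (−1)^0·+1^4·-1^2 = +1.
Ram(-391, -4301) = {17, ∞}; no ℚ_17-point on the conic.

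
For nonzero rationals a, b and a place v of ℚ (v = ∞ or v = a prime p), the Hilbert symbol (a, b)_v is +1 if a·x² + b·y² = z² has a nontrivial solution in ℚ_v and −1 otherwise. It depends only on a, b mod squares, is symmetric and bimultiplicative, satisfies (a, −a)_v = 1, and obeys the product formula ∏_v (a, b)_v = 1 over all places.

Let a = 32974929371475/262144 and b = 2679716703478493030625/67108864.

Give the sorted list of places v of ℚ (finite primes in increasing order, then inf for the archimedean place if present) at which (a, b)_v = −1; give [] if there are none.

(a, b) ≡ (91, 1) mod (ℚ^×)²; places V = {2, 3, 5, 7, 13, ∞}.
(a,b)_3: α=6, u≡1; β=12, v≡1 (mod 3); (1|3)=+1, (1|3)=+1; sign (−1)^0·+1^12·+1^6 = +1.
(a,b)_7: α=7, u≡3; β=10, v≡4 (mod 7); (3|7)=-1, (4|7)=+1; sign (−1)^0·-1^10·+1^7 = +1.
(a,b)_2: α=-18, β=-26; u≡3, v≡1 (mod 8); ε(u)ε(v)=1·0, αω(v)=-18·0, βω(u)=-26·1; sum ≡ 0  ⇒  +1.
(a,b)_5: α=2, u≡1; β=4, v≡1 (mod 5); (1|5)=+1, (1|5)=+1; sign (−1)^0·+1^4·+1^2 = +1.
(a,b)_∞: sgn(91)=+, sgn(1)=+, so +1.
(a,b)_13: α=3, u≡6; β=4, v≡1 (mod 13); (6|13)=-1, (1|13)=+1; sign (−1)^0·-1^4·+1^3 = +1.
Every local symbol is +1, so the conic 91·x² + 1·y² = z² has ℚ_v-points for all v and hence a ℚ-point; (a, b / ℚ) ≅ M_2(ℚ).

[]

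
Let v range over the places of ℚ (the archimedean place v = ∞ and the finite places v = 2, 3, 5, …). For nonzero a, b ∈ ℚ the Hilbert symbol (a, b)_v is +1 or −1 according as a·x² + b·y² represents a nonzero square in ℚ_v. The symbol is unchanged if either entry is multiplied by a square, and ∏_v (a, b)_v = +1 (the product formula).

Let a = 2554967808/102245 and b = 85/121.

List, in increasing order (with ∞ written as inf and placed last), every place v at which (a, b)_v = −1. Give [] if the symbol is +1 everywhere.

Mod squares: a ≡ 5544635, b ≡ 85. Check v ∈ {∞, 2, 3, 5, 11, 13, 17, 37, 41, 43}.
v=∞: 5544635 > 0 and 85 > 0  ⇒  (a,b)_∞ = +1.
v=11: a=11^-2·(≡7), b=11^-2·(≡8) mod 11; (7|11)=-1, (8|11)=-1; (−1)^{-2·-2·5}·(-1)^-2·(-1)^-2 = +1.
v=13: a=13^-2·(≡6), b=13^0·(≡5) mod 13; (6|13)=-1, (5|13)=-1; (−1)^{-2·0·6}·(-1)^0·(-1)^-2 = +1.
v=5: a=5^-1·(≡2), b=5^1·(≡2) mod 5; (2|5)=-1, (2|5)=-1; (−1)^{-1·1·2}·(-1)^1·(-1)^-1 = +1.
v=2: v_2(a)=8, v_2(b)=0; units ≡ 3, 5 (mod 8); ε·ε+αω+βω = 1·0+8·1+0·1 ≡ 0  ⇒  (a,b)_2 = +1.
v=43: a=43^1·(≡21), b=43^0·(≡27) mod 43; (21|43)=+1, (27|43)=-1; (−1)^{1·0·21}·(+1)^0·(-1)^1 = -1.
v=17: a=17^1·(≡5), b=17^1·(≡11) mod 17; (5|17)=-1, (11|17)=-1; (−1)^{1·1·8}·(-1)^1·(-1)^1 = +1.
v=37: a=37^1·(≡6), b=37^0·(≡27) mod 37; (6|37)=-1, (27|37)=+1; (−1)^{1·0·18}·(-1)^0·(+1)^1 = +1.
v=41: a=41^1·(≡7), b=41^0·(≡19) mod 41; (7|41)=-1, (19|41)=-1; (−1)^{1·0·20}·(-1)^0·(-1)^1 = -1.
v=3: a=3^2·(≡2), b=3^0·(≡1) mod 3; (2|3)=-1, (1|3)=+1; (−1)^{2·0·1}·(-1)^0·(+1)^2 = +1.
|Ram(5544635, 85)| = 2, even; anisotropic at {41, 43}.

[41, 43]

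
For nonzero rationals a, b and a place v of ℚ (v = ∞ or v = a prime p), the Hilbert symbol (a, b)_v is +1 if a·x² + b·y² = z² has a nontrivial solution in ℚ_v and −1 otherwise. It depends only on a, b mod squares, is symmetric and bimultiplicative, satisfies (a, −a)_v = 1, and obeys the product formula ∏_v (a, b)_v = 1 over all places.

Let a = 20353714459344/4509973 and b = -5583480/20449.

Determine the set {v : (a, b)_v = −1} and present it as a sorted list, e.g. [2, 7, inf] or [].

(a, b) ≡ (273, -4830) mod (ℚ^×)²; places V = {2, 3, 5, 7, 11, 13, 17, 19, 23, 29, 31, 41, ∞}.
(a,b)_19: α=-2, u≡6; β=0, v≡10 (mod 19); (6|19)=+1, (10|19)=-1; sign (−1)^0·+1^0·-1^-2 = +1.
(a,b)_17: α=0, u≡13; β=2, v≡4 (mod 17); (13|17)=+1, (4|17)=+1; sign (−1)^0·+1^2·+1^0 = +1.
(a,b)_2: α=4, β=3; u≡1, v≡1 (mod 8); ε(u)ε(v)=0·0, αω(v)=4·0, βω(u)=3·0; sum ≡ 0  ⇒  +1.
(a,b)_29: α=2, u≡2; β=0, v≡16 (mod 29); (2|29)=-1, (16|29)=+1; sign (−1)^0·-1^0·+1^2 = +1.
(a,b)_3: α=5, u≡1; β=1, v≡1 (mod 3); (1|3)=+1, (1|3)=+1; sign (−1)^1·+1^1·+1^5 = -1.
(a,b)_13: α=-1, u≡2; β=-2, v≡5 (mod 13); (2|13)=-1, (5|13)=-1; sign (−1)^0·-1^-2·-1^-1 = -1.
(a,b)_31: α=-2, u≡1; β=0, v≡12 (mod 31); (1|31)=+1, (12|31)=-1; sign (−1)^0·+1^0·-1^-2 = +1.
(a,b)_41: α=2, u≡7; β=0, v≡10 (mod 41); (7|41)=-1, (10|41)=+1; sign (−1)^0·-1^0·+1^2 = +1.
(a,b)_∞: sgn(273)=+, sgn(-4830)=−, so +1.
(a,b)_7: α=1, u≡2; β=1, v≡5 (mod 7); (2|7)=+1, (5|7)=-1; sign (−1)^1·+1^1·-1^1 = +1.
(a,b)_11: α=0, u≡4; β=-2, v≡8 (mod 11); (4|11)=+1, (8|11)=-1; sign (−1)^0·+1^-2·-1^0 = +1.
(a,b)_5: α=0, u≡3; β=1, v≡1 (mod 5); (3|5)=-1, (1|5)=+1; sign (−1)^0·-1^1·+1^0 = -1.
(a,b)_23: α=2, u≡5; β=1, v≡14 (mod 23); (5|23)=-1, (14|23)=-1; sign (−1)^0·-1^1·-1^2 = -1.
(273, -4830 / ℚ) ramifies at {3, 5, 13, 23}: a division algebra.

[3, 5, 13, 23]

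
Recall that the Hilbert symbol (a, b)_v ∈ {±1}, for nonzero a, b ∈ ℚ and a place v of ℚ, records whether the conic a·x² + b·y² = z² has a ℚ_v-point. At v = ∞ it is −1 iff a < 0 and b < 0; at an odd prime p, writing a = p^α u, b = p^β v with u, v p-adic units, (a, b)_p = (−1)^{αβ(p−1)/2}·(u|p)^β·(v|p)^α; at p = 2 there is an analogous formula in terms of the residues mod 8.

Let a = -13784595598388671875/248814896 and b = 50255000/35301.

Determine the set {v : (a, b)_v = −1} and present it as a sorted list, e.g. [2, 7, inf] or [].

(a, b) ≡ (-1001, 798) mod (ℚ^×)²; places V = {2, 3, 5, 7, 11, 13, 19, 23, 29, 41, ∞}.
(a,b)_7: α=1, u≡2; β=-1, v≡4 (mod 7); (2|7)=+1, (4|7)=+1; sign (−1)^1·+1^-1·+1^1 = -1.
(a,b)_23: α=2, u≡20; β=2, v≡9 (mod 23); (20|23)=-1, (9|23)=+1; sign (−1)^0·-1^2·+1^2 = +1.
(a,b)_2: α=-4, β=3; u≡7, v≡7 (mod 8); ε(u)ε(v)=1·1, αω(v)=-4·0, βω(u)=3·0; sum ≡ 1  ⇒  -1.
(a,b)_3: α=2, u≡1; β=-1, v≡2 (mod 3); (1|3)=+1, (2|3)=-1; sign (−1)^0·+1^-1·-1^2 = +1.
(a,b)_11: α=-1, u≡10; β=0, v≡2 (mod 11); (10|11)=-1, (2|11)=-1; sign (−1)^0·-1^0·-1^-1 = -1.
(a,b)_41: α=-2, u≡28; β=-2, v≡17 (mod 41); (28|41)=-1, (17|41)=-1; sign (−1)^0·-1^-2·-1^-2 = +1.
(a,b)_5: α=12, u≡4; β=4, v≡3 (mod 5); (4|5)=+1, (3|5)=-1; sign (−1)^0·+1^4·-1^12 = +1.
(a,b)_∞: sgn(-1001)=−, sgn(798)=+, so +1.
(a,b)_19: α=4, u≡16; β=1, v≡9 (mod 19); (16|19)=+1, (9|19)=+1; sign (−1)^0·+1^1·+1^4 = +1.
(a,b)_29: α=-2, u≡27; β=0, v≡11 (mod 29); (27|29)=-1, (11|29)=-1; sign (−1)^0·-1^0·-1^-2 = +1.
(a,b)_13: α=1, u≡9; β=0, v≡7 (mod 13); (9|13)=+1, (7|13)=-1; sign (−1)^0·+1^0·-1^1 = -1.
(-1001, 798 / ℚ) ramifies at {2, 7, 11, 13}: a division algebra.

[2, 7, 11, 13]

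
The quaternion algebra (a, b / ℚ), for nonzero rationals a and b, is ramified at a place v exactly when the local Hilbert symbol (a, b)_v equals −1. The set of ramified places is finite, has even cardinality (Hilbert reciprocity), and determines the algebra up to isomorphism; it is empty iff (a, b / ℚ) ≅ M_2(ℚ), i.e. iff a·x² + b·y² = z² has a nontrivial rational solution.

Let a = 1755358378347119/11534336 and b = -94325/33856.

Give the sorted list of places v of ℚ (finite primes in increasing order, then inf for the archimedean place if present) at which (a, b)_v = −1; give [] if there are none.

(a, b) ≡ (54901, -77) mod (ℚ^×)²; places V = {2, 5, 7, 11, 13, 19, 23, 31, ∞}.
(a,b)_5: α=0, u≡4; β=2, v≡2 (mod 5); (4|5)=+1, (2|5)=-1; sign (−1)^0·+1^2·-1^0 = +1.
(a,b)_∞: sgn(54901)=+, sgn(-77)=−, so +1.
(a,b)_23: α=1, u≡9; β=-2, v≡5 (mod 23); (9|23)=+1, (5|23)=-1; sign (−1)^0·+1^-2·-1^1 = -1.
(a,b)_19: α=2, u≡3; β=0, v≡14 (mod 19); (3|19)=-1, (14|19)=-1; sign (−1)^0·-1^0·-1^2 = +1.
(a,b)_7: α=9, u≡5; β=3, v≡3 (mod 7); (5|7)=-1, (3|7)=-1; sign (−1)^1·-1^3·-1^9 = -1.
(a,b)_2: α=-20, β=-6; u≡5, v≡3 (mod 8); ε(u)ε(v)=0·1, αω(v)=-20·1, βω(u)=-6·1; sum ≡ 0  ⇒  +1.
(a,b)_11: α=-1, u≡7; β=1, v≡3 (mod 11); (7|11)=-1, (3|11)=+1; sign (−1)^1·-1^1·+1^-1 = +1.
(a,b)_31: α=1, u≡28; β=0, v≡2 (mod 31); (28|31)=+1, (2|31)=+1; sign (−1)^0·+1^0·+1^1 = +1.
(a,b)_13: α=2, u≡6; β=0, v≡4 (mod 13); (6|13)=-1, (4|13)=+1; sign (−1)^0·-1^0·+1^2 = +1.
Ram(54901, -77) = {7, 23}; no ℚ_7-point on the conic.

[7, 23]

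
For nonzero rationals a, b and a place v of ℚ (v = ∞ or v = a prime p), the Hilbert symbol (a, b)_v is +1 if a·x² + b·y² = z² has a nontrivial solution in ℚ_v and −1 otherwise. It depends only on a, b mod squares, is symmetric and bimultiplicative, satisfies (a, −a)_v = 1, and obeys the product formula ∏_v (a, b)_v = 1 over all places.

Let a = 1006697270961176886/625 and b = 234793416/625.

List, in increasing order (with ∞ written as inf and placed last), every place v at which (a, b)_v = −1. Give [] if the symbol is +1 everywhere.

(a, b) ≡ (2886, 31746) mod (ℚ^×)²; places V = {2, 3, 5, 7, 11, 13, 37, 43, ∞}.
(a,b)_43: α=4, u≡39; β=2, v≡32 (mod 43); (39|43)=-1, (32|43)=-1; sign (−1)^0·-1^2·-1^4 = +1.
(a,b)_3: α=3, u≡2; β=1, v≡1 (mod 3); (2|3)=-1, (1|3)=+1; sign (−1)^1·-1^1·+1^3 = +1.
(a,b)_11: α=0, u≡4; β=1, v≡3 (mod 11); (4|11)=+1, (3|11)=+1; sign (−1)^0·+1^1·+1^0 = +1.
(a,b)_∞: sgn(2886)=+, sgn(31746)=+, so +1.
(a,b)_5: α=-4, u≡1; β=-4, v≡1 (mod 5); (1|5)=+1, (1|5)=+1; sign (−1)^0·+1^-4·+1^-4 = +1.
(a,b)_2: α=1, β=3; u≡3, v≡1 (mod 8); ε(u)ε(v)=1·0, αω(v)=1·0, βω(u)=3·1; sum ≡ 1  ⇒  -1.
(a,b)_13: α=3, u≡3; β=1, v≡2 (mod 13); (3|13)=+1, (2|13)=-1; sign (−1)^0·+1^1·-1^3 = -1.
(a,b)_37: α=3, u≡26; β=1, v≡7 (mod 37); (26|37)=+1, (7|37)=+1; sign (−1)^0·+1^1·+1^3 = +1.
(a,b)_7: α=2, u≡1; β=0, v≡2 (mod 7); (1|7)=+1, (2|7)=+1; sign (−1)^0·+1^0·+1^2 = +1.
Ram(2886, 31746) = {2, 13}; no ℚ_2-point on the conic.

[2, 13]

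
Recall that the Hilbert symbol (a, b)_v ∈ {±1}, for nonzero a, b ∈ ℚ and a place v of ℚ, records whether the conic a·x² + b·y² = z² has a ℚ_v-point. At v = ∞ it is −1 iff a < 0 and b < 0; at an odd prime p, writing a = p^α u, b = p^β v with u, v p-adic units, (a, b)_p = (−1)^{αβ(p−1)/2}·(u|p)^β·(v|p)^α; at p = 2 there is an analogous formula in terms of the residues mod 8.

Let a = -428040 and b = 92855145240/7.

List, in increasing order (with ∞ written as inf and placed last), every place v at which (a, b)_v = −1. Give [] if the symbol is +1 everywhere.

(a, b) ≡ (-11890, 10740730) mod (ℚ^×)²; places V = {2, 3, 5, 7, 11, 13, 29, 37, 41, ∞}.
(a,b)_37: α=0, u≡13; β=1, v≡16 (mod 37); (13|37)=-1, (16|37)=+1; sign (−1)^0·-1^1·+1^0 = -1.
(a,b)_41: α=1, u≡15; β=2, v≡25 (mod 41); (15|41)=-1, (25|41)=+1; sign (−1)^0·-1^2·+1^1 = +1.
(a,b)_∞: sgn(-11890)=−, sgn(10740730)=+, so +1.
(a,b)_13: α=0, u≡11; β=1, v≡6 (mod 13); (11|13)=-1, (6|13)=-1; sign (−1)^0·-1^1·-1^0 = -1.
(a,b)_3: α=2, u≡2; β=2, v≡1 (mod 3); (2|3)=-1, (1|3)=+1; sign (−1)^0·-1^2·+1^2 = +1.
(a,b)_7: α=0, u≡3; β=-1, v≡4 (mod 7); (3|7)=-1, (4|7)=+1; sign (−1)^0·-1^-1·+1^0 = -1.
(a,b)_29: α=1, u≡1; β=1, v≡15 (mod 29); (1|29)=+1, (15|29)=-1; sign (−1)^0·+1^1·-1^1 = -1.
(a,b)_11: α=0, u≡3; β=1, v≡4 (mod 11); (3|11)=+1, (4|11)=+1; sign (−1)^0·+1^1·+1^0 = +1.
(a,b)_5: α=1, u≡2; β=1, v≡4 (mod 5); (2|5)=-1, (4|5)=+1; sign (−1)^0·-1^1·+1^1 = -1.
(a,b)_2: α=3, β=3; u≡7, v≡5 (mod 8); ε(u)ε(v)=1·0, αω(v)=3·1, βω(u)=3·0; sum ≡ 1  ⇒  -1.
|Ram(-11890, 10740730)| = 6, even; anisotropic at {2, 5, 7, 13, 29, 37}.

[2, 5, 7, 13, 29, 37]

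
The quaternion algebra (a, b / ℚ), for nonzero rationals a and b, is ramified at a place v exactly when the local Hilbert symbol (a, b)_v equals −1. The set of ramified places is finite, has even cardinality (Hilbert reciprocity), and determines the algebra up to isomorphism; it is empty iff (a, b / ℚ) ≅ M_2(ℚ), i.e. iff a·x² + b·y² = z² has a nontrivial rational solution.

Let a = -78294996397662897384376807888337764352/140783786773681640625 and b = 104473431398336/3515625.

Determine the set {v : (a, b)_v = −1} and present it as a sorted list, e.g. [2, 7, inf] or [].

[2, 29]

Mod squares: a ≡ -17, b ≡ 2639. Check v ∈ {∞, 2, 3, 5, 7, 11, 13, 17, 19, 29, 43}.
v=∞: -17 < 0 and 2639 > 0  ⇒  (a,b)_∞ = +1.
v=17: a=17^5·(≡16), b=17^2·(≡15) mod 17; (16|17)=+1, (15|17)=+1; (−1)^{5·2·8}·(+1)^2·(+1)^5 = +1.
v=43: a=43^2·(≡22), b=43^0·(≡35) mod 43; (22|43)=-1, (35|43)=+1; (−1)^{2·0·21}·(-1)^0·(+1)^2 = +1.
v=11: a=11^6·(≡5), b=11^2·(≡2) mod 11; (5|11)=+1, (2|11)=-1; (−1)^{6·2·5}·(+1)^2·(-1)^6 = +1.
v=5: a=5^-22·(≡2), b=5^-8·(≡4) mod 5; (2|5)=-1, (4|5)=+1; (−1)^{-22·-8·2}·(-1)^-8·(+1)^-22 = +1.
v=29: a=29^2·(≡8), b=29^1·(≡7) mod 29; (8|29)=-1, (7|29)=+1; (−1)^{2·1·14}·(-1)^1·(+1)^2 = -1.
v=19: a=19^6·(≡8), b=19^2·(≡9) mod 19; (8|19)=-1, (9|19)=+1; (−1)^{6·2·9}·(-1)^2·(+1)^6 = +1.
v=3: a=3^-10·(≡1), b=3^-2·(≡2) mod 3; (1|3)=+1, (2|3)=-1; (−1)^{-10·-2·1}·(+1)^-2·(-1)^-10 = +1.
v=13: a=13^2·(≡10), b=13^1·(≡8) mod 13; (10|13)=+1, (8|13)=-1; (−1)^{2·1·6}·(+1)^1·(-1)^2 = +1.
v=2: v_2(a)=20, v_2(b)=6; units ≡ 7, 7 (mod 8); ε·ε+αω+βω = 1·1+20·0+6·0 ≡ 1  ⇒  (a,b)_2 = -1.
v=7: a=7^4·(≡1), b=7^3·(≡5) mod 7; (1|7)=+1, (5|7)=-1; (−1)^{4·3·3}·(+1)^3·(-1)^4 = +1.
|Ram(-17, 2639)| = 2, even; anisotropic at {2, 29}.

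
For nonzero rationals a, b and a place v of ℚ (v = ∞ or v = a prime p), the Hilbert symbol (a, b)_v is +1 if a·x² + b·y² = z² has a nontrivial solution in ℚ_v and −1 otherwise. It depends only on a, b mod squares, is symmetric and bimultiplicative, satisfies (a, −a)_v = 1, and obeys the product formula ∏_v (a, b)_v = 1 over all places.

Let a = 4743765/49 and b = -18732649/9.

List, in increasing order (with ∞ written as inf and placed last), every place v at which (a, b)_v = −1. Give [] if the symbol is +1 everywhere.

(a, b) ≡ (58565, -18732649) mod (ℚ^×)²; places V = {2, 3, 5, 7, 13, 17, 23, 31, 43, 47, 53, ∞}.
(a,b)_3: α=4, u≡2; β=-2, v≡2 (mod 3); (2|3)=-1, (2|3)=-1; sign (−1)^0·-1^-2·-1^4 = +1.
(a,b)_5: α=1, u≡2; β=0, v≡4 (mod 5); (2|5)=-1, (4|5)=+1; sign (−1)^0·-1^0·+1^1 = +1.
(a,b)_31: α=0, u≡27; β=1, v≡28 (mod 31); (27|31)=-1, (28|31)=+1; sign (−1)^0·-1^1·+1^0 = -1.
(a,b)_2: α=0, β=0; u≡5, v≡7 (mod 8); ε(u)ε(v)=0·1, αω(v)=0·0, βω(u)=0·1; sum ≡ 0  ⇒  +1.
(a,b)_∞: sgn(58565)=+, sgn(-18732649)=−, so +1.
(a,b)_43: α=0, u≡8; β=1, v≡18 (mod 43); (8|43)=-1, (18|43)=-1; sign (−1)^0·-1^1·-1^0 = -1.
(a,b)_13: α=1, u≡6; β=1, v≡10 (mod 13); (6|13)=-1, (10|13)=+1; sign (−1)^0·-1^1·+1^1 = -1.
(a,b)_7: α=-2, u≡5; β=0, v≡1 (mod 7); (5|7)=-1, (1|7)=+1; sign (−1)^0·-1^0·+1^-2 = +1.
(a,b)_53: α=1, u≡3; β=0, v≡40 (mod 53); (3|53)=-1, (40|53)=+1; sign (−1)^0·-1^0·+1^1 = +1.
(a,b)_47: α=0, u≡4; β=1, v≡41 (mod 47); (4|47)=+1, (41|47)=-1; sign (−1)^0·+1^1·-1^0 = +1.
(a,b)_23: α=0, u≡5; β=1, v≡4 (mod 23); (5|23)=-1, (4|23)=+1; sign (−1)^0·-1^1·+1^0 = -1.
(a,b)_17: α=1, u≡5; β=0, v≡16 (mod 17); (5|17)=-1, (16|17)=+1; sign (−1)^0·-1^0·+1^1 = +1.
(58565, -18732649 / ℚ) ramifies at {13, 23, 31, 43}: a division algebra.

[13, 23, 31, 43]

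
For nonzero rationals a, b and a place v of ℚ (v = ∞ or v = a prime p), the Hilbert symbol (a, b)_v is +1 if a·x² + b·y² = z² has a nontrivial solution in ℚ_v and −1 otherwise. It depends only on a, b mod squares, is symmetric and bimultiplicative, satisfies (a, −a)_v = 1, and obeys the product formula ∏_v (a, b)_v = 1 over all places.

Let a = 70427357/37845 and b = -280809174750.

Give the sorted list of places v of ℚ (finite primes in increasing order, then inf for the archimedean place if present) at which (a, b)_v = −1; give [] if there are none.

[11, 19]

Mod squares: a ≡ 13585, b ≡ -510. Check v ∈ {∞, 2, 3, 5, 7, 11, 13, 17, 19, 23, 29}.
v=23: a=23^2·(≡17), b=23^0·(≡15) mod 23; (17|23)=-1, (15|23)=-1; (−1)^{2·0·11}·(-1)^0·(-1)^2 = +1.
v=∞: 13585 > 0 and -510 < 0  ⇒  (a,b)_∞ = +1.
v=11: a=11^1·(≡5), b=11^0·(≡6) mod 11; (5|11)=+1, (6|11)=-1; (−1)^{1·0·5}·(+1)^0·(-1)^1 = -1.
v=5: a=5^-1·(≡3), b=5^3·(≡2) mod 5; (3|5)=-1, (2|5)=-1; (−1)^{-1·3·2}·(-1)^3·(-1)^-1 = +1.
v=7: a=7^2·(≡6), b=7^0·(≡1) mod 7; (6|7)=-1, (1|7)=+1; (−1)^{2·0·3}·(-1)^0·(+1)^2 = +1.
v=3: a=3^-2·(≡1), b=3^1·(≡1) mod 3; (1|3)=+1, (1|3)=+1; (−1)^{-2·1·1}·(+1)^1·(+1)^-2 = +1.
v=13: a=13^1·(≡6), b=13^2·(≡1) mod 13; (6|13)=-1, (1|13)=+1; (−1)^{1·2·6}·(-1)^2·(+1)^1 = +1.
v=29: a=29^-2·(≡1), b=29^0·(≡18) mod 29; (1|29)=+1, (18|29)=-1; (−1)^{-2·0·14}·(+1)^0·(-1)^-2 = +1.
v=17: a=17^0·(≡4), b=17^1·(≡15) mod 17; (4|17)=+1, (15|17)=+1; (−1)^{0·1·8}·(+1)^1·(+1)^0 = +1.
v=19: a=19^1·(≡15), b=19^4·(≡2) mod 19; (15|19)=-1, (2|19)=-1; (−1)^{1·4·9}·(-1)^4·(-1)^1 = -1.
v=2: v_2(a)=0, v_2(b)=1; units ≡ 1, 1 (mod 8); ε·ε+αω+βω = 0·0+0·0+1·0 ≡ 0  ⇒  (a,b)_2 = +1.
|Ram(13585, -510)| = 2, even; anisotropic at {11, 19}.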